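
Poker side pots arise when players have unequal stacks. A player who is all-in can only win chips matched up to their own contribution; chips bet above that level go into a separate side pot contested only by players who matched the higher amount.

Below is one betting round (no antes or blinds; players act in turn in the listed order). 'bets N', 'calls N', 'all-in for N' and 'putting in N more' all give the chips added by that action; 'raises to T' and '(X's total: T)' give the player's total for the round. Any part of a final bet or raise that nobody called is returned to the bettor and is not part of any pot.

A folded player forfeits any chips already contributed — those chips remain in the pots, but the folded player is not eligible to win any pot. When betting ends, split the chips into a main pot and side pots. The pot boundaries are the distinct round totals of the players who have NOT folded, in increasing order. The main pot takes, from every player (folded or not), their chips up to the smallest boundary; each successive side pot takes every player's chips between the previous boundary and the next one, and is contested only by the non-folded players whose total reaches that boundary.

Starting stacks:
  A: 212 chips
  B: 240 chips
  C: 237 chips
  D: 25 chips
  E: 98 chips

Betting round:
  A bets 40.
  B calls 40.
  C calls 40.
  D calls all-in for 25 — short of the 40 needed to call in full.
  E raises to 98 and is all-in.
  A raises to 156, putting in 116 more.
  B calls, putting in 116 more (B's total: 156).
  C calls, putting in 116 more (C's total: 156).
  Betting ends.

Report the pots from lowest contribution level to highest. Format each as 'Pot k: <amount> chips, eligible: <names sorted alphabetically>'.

Pot 1: 125 chips, eligible: A, B, C, D, E
Pot 2: 292 chips, eligible: A, B, C, E
Pot 3: 174 chips, eligible: A, B, C

Derivation:
Contributions: A=156, B=156, C=156, D=25, E=98
Pot levels (distinct totals of non-folded players): 25, 98, 156
Layer 1-25: 25 each from A, B, C, D, E = 25*5 = 125 chips; eligible A, B, C, D, E
Layer 26-98: 73 each from A, B, C, E = 73*4 = 292 chips; eligible A, B, C, E
Layer 99-156: 58 each from A, B, C = 58*3 = 174 chips; eligible A, B, C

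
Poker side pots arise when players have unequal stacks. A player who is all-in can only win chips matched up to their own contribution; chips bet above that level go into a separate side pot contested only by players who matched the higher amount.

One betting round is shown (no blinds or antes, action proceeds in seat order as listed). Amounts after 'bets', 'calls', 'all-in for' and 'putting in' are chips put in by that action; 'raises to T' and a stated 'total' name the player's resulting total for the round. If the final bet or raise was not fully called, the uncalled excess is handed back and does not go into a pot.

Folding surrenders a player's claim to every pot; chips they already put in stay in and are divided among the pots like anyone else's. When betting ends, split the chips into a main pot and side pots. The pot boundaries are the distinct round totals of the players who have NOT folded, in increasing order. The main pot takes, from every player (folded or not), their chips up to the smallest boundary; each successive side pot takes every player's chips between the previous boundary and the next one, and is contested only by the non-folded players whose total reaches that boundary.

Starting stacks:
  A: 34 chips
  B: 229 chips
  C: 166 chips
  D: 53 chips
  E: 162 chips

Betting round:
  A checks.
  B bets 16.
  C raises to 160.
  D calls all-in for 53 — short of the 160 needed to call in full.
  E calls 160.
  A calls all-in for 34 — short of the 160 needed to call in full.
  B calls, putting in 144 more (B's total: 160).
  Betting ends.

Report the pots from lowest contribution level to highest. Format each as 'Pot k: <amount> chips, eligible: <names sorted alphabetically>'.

Contributions: A=34, B=160, C=160, D=53, E=160
Pot levels (distinct totals of non-folded players): 34, 53, 160
Layer 1-34: 34 each from A, B, C, D, E = 34*5 = 170 chips; eligible A, B, C, D, E
Layer 35-53: 19 each from B, C, D, E = 19*4 = 76 chips; eligible B, C, D, E
Layer 54-160: 107 each from B, C, E = 107*3 = 321 chips; eligible B, C, E

Pot 1: 170 chips, eligible: A, B, C, D, E
Pot 2: 76 chips, eligible: B, C, D, E
Pot 3: 321 chips, eligible: B, C, E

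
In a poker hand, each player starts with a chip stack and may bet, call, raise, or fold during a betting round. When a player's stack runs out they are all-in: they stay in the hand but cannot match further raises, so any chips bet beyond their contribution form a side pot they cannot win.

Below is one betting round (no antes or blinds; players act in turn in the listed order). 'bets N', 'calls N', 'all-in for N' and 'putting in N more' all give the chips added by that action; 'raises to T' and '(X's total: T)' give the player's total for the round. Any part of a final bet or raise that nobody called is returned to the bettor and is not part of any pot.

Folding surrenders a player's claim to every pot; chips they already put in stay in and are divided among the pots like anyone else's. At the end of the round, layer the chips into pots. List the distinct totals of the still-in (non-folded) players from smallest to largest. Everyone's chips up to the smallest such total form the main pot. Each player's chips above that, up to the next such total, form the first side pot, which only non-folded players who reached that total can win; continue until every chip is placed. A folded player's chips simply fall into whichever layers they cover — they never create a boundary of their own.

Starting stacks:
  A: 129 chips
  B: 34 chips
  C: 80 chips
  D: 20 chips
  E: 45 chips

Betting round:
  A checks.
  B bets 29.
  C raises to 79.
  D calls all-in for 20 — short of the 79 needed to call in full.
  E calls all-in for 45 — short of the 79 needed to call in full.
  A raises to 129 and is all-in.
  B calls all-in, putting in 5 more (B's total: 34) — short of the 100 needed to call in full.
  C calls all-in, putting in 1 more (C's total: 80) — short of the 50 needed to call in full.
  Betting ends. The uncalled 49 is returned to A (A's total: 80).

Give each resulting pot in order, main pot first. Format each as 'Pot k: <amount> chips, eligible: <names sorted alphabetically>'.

Pot 1: 100 chips, eligible: A, B, C, D, E
Pot 2: 56 chips, eligible: A, B, C, E
Pot 3: 33 chips, eligible: A, C, E
Pot 4: 70 chips, eligible: A, C

Derivation:
Contributions (after 49 returned to A): A=80, B=34, C=80, D=20, E=45
Pot levels (distinct totals of non-folded players): 20, 34, 45, 80
Layer 1-20: 20 each from A, B, C, D, E = 20*5 = 100 chips; eligible A, B, C, D, E
Layer 21-34: 14 each from A, B, C, E = 14*4 = 56 chips; eligible A, B, C, E
Layer 35-45: 11 each from A, C, E = 11*3 = 33 chips; eligible A, C, E
Layer 46-80: 35 each from A, C = 35*2 = 70 chips; eligible A, C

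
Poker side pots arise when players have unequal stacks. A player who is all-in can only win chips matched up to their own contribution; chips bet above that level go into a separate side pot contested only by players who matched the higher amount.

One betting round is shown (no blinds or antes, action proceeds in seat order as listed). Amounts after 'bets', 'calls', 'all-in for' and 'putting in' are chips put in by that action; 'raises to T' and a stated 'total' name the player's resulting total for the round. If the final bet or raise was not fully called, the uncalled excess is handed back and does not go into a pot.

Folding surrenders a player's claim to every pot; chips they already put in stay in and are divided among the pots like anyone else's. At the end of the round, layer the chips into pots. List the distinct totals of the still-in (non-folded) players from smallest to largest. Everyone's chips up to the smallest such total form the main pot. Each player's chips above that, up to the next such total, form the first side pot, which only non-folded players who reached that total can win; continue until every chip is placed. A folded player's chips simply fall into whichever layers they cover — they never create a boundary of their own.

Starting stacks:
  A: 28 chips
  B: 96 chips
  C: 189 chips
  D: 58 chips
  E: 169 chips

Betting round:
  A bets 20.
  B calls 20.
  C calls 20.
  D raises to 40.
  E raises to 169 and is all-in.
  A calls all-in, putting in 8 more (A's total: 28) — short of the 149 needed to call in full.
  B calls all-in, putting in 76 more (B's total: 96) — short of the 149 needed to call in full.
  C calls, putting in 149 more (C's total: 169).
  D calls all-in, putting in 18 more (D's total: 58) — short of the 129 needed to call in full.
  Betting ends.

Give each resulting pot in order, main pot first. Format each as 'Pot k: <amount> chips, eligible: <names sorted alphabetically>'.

Pot 1: 140 chips, eligible: A, B, C, D, E
Pot 2: 120 chips, eligible: B, C, D, E
Pot 3: 114 chips, eligible: B, C, E
Pot 4: 146 chips, eligible: C, E

Derivation:
Contributions: A=28, B=96, C=169, D=58, E=169
Pot levels (distinct totals of non-folded players): 28, 58, 96, 169
Layer 1-28: 28 each from A, B, C, D, E = 28*5 = 140 chips; eligible A, B, C, D, E
Layer 29-58: 30 each from B, C, D, E = 30*4 = 120 chips; eligible B, C, D, E
Layer 59-96: 38 each from B, C, E = 38*3 = 114 chips; eligible B, C, E
Layer 97-169: 73 each from C, E = 73*2 = 146 chips; eligible C, E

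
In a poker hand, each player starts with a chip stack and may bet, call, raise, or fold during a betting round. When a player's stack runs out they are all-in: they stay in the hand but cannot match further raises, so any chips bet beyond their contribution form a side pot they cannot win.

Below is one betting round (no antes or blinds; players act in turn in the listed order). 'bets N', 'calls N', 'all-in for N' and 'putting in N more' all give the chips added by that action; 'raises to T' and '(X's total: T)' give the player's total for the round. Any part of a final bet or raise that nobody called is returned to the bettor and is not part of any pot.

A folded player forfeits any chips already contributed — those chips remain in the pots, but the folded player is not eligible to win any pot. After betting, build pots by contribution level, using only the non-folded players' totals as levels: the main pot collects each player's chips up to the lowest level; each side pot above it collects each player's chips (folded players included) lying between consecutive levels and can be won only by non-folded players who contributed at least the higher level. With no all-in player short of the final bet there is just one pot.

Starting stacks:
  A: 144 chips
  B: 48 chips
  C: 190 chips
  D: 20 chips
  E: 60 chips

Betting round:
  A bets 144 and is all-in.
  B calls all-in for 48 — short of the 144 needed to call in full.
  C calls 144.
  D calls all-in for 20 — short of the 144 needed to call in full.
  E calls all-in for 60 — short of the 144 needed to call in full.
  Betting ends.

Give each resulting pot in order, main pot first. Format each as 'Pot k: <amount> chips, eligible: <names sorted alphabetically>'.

Contributions: A=144, B=48, C=144, D=20, E=60
Pot levels (distinct totals of non-folded players): 20, 48, 60, 144
Layer 1-20: 20 each from A, B, C, D, E = 20*5 = 100 chips; eligible A, B, C, D, E
Layer 21-48: 28 each from A, B, C, E = 28*4 = 112 chips; eligible A, B, C, E
Layer 49-60: 12 each from A, C, E = 12*3 = 36 chips; eligible A, C, E
Layer 61-144: 84 each from A, C = 84*2 = 168 chips; eligible A, C

Pot 1: 100 chips, eligible: A, B, C, D, E
Pot 2: 112 chips, eligible: A, B, C, E
Pot 3: 36 chips, eligible: A, C, E
Pot 4: 168 chips, eligible: A, C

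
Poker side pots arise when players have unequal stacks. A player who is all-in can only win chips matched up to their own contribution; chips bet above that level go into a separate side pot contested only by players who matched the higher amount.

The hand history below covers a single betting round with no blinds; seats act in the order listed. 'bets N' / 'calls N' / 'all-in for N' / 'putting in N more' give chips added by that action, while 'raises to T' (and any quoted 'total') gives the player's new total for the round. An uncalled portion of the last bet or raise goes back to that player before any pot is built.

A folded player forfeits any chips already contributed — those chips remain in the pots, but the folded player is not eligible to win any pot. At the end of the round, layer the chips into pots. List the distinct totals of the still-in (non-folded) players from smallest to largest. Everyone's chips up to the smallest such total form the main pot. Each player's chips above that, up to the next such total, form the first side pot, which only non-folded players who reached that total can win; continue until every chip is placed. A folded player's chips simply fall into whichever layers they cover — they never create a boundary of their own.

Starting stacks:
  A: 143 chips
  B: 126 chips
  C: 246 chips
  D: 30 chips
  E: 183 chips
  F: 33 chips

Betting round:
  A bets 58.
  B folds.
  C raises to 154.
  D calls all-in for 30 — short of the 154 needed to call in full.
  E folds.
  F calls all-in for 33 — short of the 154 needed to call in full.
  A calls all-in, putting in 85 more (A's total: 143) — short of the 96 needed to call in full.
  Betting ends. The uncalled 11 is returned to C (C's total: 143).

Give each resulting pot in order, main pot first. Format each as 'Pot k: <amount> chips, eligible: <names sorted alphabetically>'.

Pot 1: 120 chips, eligible: A, C, D, F
Pot 2: 9 chips, eligible: A, C, F
Pot 3: 220 chips, eligible: A, C

Derivation:
Contributions (after 11 returned to C): A=143, C=143, D=30, F=33
Folded: B, E
Pot levels (distinct totals of non-folded players): 30, 33, 143
Layer 1-30: 30 each from A, C, D, F = 30*4 = 120 chips; eligible A, C, D, F
Layer 31-33: 3 each from A, C, F = 3*3 = 9 chips; eligible A, C, F
Layer 34-143: 110 each from A, C = 110*2 = 220 chips; eligible A, C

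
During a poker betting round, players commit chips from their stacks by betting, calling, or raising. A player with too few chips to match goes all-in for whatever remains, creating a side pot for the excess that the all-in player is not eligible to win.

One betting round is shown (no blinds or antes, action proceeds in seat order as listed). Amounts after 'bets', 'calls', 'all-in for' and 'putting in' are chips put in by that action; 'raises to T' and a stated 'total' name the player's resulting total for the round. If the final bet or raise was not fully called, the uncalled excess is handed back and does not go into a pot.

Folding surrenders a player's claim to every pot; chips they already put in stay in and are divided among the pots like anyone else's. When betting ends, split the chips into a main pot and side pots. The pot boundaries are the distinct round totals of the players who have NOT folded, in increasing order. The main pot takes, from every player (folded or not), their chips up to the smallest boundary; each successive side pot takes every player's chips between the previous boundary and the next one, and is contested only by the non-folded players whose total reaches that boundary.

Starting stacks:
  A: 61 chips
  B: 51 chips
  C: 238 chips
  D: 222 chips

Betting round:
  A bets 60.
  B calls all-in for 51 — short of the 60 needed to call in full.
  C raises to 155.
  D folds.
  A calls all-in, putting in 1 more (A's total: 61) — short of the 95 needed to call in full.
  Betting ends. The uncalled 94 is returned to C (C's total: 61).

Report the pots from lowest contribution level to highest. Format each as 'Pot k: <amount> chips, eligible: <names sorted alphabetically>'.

Contributions (after 94 returned to C): A=61, B=51, C=61
Folded: D
Pot levels (distinct totals of non-folded players): 51, 61
Layer 1-51: 51 each from A, B, C = 51*3 = 153 chips; eligible A, B, C
Layer 52-61: 10 each from A, C = 10*2 = 20 chips; eligible A, C

Pot 1: 153 chips, eligible: A, B, C
Pot 2: 20 chips, eligible: A, C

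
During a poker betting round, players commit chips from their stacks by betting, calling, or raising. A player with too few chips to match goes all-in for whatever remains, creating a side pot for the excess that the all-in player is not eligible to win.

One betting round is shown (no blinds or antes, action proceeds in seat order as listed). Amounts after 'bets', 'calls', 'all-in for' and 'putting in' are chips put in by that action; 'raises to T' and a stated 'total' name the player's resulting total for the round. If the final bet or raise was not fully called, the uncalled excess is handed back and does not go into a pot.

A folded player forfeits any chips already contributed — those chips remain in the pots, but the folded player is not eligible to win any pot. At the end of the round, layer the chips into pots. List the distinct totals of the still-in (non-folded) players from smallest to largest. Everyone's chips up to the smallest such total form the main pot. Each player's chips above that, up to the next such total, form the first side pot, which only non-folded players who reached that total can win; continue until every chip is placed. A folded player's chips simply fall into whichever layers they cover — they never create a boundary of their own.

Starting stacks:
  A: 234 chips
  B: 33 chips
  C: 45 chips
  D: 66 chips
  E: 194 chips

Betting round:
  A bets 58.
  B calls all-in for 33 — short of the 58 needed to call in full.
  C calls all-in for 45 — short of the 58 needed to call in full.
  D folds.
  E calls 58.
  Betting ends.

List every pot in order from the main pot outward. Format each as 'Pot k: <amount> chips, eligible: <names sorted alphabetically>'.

Contributions: A=58, B=33, C=45, E=58
Folded: D
Pot levels (distinct totals of non-folded players): 33, 45, 58
Layer 1-33: 33 each from A, B, C, E = 33*4 = 132 chips; eligible A, B, C, E
Layer 34-45: 12 each from A, C, E = 12*3 = 36 chips; eligible A, C, E
Layer 46-58: 13 each from A, E = 13*2 = 26 chips; eligible A, E

Pot 1: 132 chips, eligible: A, B, C, E
Pot 2: 36 chips, eligible: A, C, E
Pot 3: 26 chips, eligible: A, E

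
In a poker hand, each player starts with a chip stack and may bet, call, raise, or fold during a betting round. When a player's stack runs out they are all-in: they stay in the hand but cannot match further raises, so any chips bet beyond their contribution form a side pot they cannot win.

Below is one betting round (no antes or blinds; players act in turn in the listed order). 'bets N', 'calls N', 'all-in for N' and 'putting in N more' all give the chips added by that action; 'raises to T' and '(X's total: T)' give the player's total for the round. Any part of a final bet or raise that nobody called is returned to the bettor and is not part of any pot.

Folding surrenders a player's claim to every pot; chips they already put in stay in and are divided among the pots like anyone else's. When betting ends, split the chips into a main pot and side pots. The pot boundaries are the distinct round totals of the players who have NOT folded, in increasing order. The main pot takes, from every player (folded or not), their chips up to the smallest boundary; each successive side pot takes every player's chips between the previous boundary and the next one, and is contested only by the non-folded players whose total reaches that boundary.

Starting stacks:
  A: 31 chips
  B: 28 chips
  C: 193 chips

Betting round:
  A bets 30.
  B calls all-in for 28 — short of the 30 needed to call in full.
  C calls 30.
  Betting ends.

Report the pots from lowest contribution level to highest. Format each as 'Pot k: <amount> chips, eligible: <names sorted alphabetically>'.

Pot 1: 84 chips, eligible: A, B, C
Pot 2: 4 chips, eligible: A, C

Derivation:
Contributions: A=30, B=28, C=30
Pot levels (distinct totals of non-folded players): 28, 30
Layer 1-28: 28 each from A, B, C = 28*3 = 84 chips; eligible A, B, C
Layer 29-30: 2 each from A, C = 2*2 = 4 chips; eligible A, C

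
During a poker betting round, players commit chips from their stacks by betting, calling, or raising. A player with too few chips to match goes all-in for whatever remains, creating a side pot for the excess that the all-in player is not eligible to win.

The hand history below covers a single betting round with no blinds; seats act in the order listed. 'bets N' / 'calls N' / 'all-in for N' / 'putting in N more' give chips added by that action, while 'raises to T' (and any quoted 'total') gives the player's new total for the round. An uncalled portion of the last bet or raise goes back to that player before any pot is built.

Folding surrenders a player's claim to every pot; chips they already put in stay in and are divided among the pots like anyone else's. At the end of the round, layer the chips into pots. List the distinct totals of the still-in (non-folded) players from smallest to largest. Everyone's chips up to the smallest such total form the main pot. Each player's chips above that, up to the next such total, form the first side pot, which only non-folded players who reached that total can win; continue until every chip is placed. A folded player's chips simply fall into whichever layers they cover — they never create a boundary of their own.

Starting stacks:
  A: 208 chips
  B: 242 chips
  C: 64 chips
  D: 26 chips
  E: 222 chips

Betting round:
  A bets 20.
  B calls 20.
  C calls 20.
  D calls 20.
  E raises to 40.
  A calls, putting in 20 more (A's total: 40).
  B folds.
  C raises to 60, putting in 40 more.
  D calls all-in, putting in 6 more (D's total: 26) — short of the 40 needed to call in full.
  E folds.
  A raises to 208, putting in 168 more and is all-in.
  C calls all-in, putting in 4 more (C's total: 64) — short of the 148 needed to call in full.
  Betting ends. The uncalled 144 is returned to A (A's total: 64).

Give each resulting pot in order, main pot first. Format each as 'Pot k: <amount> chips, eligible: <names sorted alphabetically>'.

Pot 1: 124 chips, eligible: A, C, D
Pot 2: 90 chips, eligible: A, C

Derivation:
Contributions (after 144 returned to A): A=64, B=20, C=64, D=26, E=40
Folded: B, E
Pot levels (distinct totals of non-folded players): 26, 64
Layer 1-26: A 26 + B 20 + C 26 + D 26 + E 26 = 124 chips; eligible A, C, D
Layer 27-64: A 38 + C 38 + E 14 = 90 chips; eligible A, C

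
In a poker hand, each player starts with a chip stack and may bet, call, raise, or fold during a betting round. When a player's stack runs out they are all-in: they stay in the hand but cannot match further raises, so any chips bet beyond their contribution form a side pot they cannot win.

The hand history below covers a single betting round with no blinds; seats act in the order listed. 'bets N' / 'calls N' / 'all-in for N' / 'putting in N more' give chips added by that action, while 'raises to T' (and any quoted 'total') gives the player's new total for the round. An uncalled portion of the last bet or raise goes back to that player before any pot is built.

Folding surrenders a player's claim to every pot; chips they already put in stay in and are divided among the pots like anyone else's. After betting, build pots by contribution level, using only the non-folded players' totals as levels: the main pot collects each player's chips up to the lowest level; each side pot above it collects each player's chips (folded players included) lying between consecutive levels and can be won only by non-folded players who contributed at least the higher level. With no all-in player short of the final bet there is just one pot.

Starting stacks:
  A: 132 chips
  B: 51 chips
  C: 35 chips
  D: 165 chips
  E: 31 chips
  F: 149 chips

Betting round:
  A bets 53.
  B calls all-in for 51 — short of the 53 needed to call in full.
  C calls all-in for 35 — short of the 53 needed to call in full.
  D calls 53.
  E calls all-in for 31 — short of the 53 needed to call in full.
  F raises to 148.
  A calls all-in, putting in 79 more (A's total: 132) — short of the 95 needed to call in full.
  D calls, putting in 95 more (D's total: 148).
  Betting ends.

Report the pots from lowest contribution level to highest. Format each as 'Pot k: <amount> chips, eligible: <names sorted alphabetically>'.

Contributions: A=132, B=51, C=35, D=148, E=31, F=148
Pot levels (distinct totals of non-folded players): 31, 35, 51, 132, 148
Layer 1-31: 31 each from A, B, C, D, E, F = 31*6 = 186 chips; eligible A, B, C, D, E, F
Layer 32-35: 4 each from A, B, C, D, F = 4*5 = 20 chips; eligible A, B, C, D, F
Layer 36-51: 16 each from A, B, D, F = 16*4 = 64 chips; eligible A, B, D, F
Layer 52-132: 81 each from A, D, F = 81*3 = 243 chips; eligible A, D, F
Layer 133-148: 16 each from D, F = 16*2 = 32 chips; eligible D, F

Pot 1: 186 chips, eligible: A, B, C, D, E, F
Pot 2: 20 chips, eligible: A, B, C, D, F
Pot 3: 64 chips, eligible: A, B, D, F
Pot 4: 243 chips, eligible: A, D, F
Pot 5: 32 chips, eligible: D, F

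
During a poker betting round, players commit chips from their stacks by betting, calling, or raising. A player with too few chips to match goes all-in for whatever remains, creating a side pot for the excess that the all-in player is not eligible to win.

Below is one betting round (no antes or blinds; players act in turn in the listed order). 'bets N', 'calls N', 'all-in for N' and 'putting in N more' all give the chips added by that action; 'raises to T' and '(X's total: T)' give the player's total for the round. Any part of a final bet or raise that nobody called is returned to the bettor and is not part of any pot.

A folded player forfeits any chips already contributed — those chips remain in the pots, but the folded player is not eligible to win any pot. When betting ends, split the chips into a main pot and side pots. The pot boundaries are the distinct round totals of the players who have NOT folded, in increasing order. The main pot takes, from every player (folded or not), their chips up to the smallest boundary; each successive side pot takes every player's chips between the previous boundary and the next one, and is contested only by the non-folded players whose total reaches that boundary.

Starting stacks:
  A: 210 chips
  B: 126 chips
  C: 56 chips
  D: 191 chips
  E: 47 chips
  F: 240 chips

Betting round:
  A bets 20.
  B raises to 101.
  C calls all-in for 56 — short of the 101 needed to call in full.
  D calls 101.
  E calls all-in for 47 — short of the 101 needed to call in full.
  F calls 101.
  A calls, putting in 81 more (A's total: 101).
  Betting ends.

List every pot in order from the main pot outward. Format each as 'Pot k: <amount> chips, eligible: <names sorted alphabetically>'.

Pot 1: 282 chips, eligible: A, B, C, D, E, F
Pot 2: 45 chips, eligible: A, B, C, D, F
Pot 3: 180 chips, eligible: A, B, D, F

Derivation:
Contributions: A=101, B=101, C=56, D=101, E=47, F=101
Pot levels (distinct totals of non-folded players): 47, 56, 101
Layer 1-47: 47 each from A, B, C, D, E, F = 47*6 = 282 chips; eligible A, B, C, D, E, F
Layer 48-56: 9 each from A, B, C, D, F = 9*5 = 45 chips; eligible A, B, C, D, F
Layer 57-101: 45 each from A, B, D, F = 45*4 = 180 chips; eligible A, B, D, F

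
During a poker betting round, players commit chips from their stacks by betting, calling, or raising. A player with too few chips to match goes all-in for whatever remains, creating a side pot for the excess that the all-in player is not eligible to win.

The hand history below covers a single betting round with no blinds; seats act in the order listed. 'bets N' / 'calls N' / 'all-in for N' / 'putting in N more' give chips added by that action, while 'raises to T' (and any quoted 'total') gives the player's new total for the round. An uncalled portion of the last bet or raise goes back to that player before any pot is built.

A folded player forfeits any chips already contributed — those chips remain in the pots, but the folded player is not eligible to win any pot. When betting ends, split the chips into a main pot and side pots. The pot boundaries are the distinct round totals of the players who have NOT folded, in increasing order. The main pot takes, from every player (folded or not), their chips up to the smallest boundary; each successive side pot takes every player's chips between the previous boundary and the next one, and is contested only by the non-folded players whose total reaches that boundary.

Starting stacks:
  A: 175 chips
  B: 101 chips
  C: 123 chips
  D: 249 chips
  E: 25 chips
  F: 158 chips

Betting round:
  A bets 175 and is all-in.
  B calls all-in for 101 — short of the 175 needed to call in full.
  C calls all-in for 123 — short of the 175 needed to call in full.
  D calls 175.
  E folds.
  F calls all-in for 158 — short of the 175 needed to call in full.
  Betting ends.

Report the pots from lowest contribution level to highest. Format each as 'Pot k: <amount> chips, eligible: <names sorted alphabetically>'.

Contributions: A=175, B=101, C=123, D=175, F=158
Folded: E
Pot levels (distinct totals of non-folded players): 101, 123, 158, 175
Layer 1-101: 101 each from A, B, C, D, F = 101*5 = 505 chips; eligible A, B, C, D, F
Layer 102-123: 22 each from A, C, D, F = 22*4 = 88 chips; eligible A, C, D, F
Layer 124-158: 35 each from A, D, F = 35*3 = 105 chips; eligible A, D, F
Layer 159-175: 17 each from A, D = 17*2 = 34 chips; eligible A, D

Pot 1: 505 chips, eligible: A, B, C, D, F
Pot 2: 88 chips, eligible: A, C, D, F
Pot 3: 105 chips, eligible: A, D, F
Pot 4: 34 chips, eligible: A, D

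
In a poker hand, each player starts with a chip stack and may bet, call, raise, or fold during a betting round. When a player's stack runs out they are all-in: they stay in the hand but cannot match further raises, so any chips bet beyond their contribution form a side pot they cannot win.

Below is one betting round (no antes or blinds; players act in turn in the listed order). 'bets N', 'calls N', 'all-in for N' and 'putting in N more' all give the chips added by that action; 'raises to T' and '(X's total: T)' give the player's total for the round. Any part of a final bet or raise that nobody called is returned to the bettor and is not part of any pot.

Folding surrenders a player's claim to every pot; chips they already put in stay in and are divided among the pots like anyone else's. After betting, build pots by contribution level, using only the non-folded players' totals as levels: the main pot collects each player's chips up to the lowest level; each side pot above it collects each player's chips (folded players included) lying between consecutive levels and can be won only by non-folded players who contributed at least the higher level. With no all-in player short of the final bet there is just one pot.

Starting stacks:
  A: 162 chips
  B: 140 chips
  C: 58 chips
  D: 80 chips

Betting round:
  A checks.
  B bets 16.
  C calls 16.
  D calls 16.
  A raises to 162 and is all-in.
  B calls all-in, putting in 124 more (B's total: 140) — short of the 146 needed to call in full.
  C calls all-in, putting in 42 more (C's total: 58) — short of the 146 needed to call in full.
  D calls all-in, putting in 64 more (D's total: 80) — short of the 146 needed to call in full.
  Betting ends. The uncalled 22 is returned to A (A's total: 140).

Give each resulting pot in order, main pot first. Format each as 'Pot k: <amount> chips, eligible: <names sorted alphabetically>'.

Pot 1: 232 chips, eligible: A, B, C, D
Pot 2: 66 chips, eligible: A, B, D
Pot 3: 120 chips, eligible: A, B

Derivation:
Contributions (after 22 returned to A): A=140, B=140, C=58, D=80
Pot levels (distinct totals of non-folded players): 58, 80, 140
Layer 1-58: 58 each from A, B, C, D = 58*4 = 232 chips; eligible A, B, C, D
Layer 59-80: 22 each from A, B, D = 22*3 = 66 chips; eligible A, B, D
Layer 81-140: 60 each from A, B = 60*2 = 120 chips; eligible A, B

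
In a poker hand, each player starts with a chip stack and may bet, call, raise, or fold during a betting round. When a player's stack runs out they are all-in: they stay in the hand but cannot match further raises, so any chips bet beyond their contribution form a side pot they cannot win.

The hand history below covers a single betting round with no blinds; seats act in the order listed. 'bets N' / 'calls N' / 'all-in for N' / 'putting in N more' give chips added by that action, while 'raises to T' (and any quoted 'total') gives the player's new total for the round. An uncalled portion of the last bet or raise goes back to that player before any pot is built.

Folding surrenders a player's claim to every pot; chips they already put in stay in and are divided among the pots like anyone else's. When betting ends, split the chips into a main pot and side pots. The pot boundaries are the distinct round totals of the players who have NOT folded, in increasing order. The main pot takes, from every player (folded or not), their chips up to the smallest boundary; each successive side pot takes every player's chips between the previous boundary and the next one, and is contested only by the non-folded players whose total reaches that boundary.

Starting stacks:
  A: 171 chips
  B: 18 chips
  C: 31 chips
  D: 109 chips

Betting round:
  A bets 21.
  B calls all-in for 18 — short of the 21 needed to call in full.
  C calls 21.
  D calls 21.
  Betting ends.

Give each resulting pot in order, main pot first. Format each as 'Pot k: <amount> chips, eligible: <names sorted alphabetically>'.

Contributions: A=21, B=18, C=21, D=21
Pot levels (distinct totals of non-folded players): 18, 21
Layer 1-18: 18 each from A, B, C, D = 18*4 = 72 chips; eligible A, B, C, D
Layer 19-21: 3 each from A, C, D = 3*3 = 9 chips; eligible A, C, D

Pot 1: 72 chips, eligible: A, B, C, D
Pot 2: 9 chips, eligible: A, C, D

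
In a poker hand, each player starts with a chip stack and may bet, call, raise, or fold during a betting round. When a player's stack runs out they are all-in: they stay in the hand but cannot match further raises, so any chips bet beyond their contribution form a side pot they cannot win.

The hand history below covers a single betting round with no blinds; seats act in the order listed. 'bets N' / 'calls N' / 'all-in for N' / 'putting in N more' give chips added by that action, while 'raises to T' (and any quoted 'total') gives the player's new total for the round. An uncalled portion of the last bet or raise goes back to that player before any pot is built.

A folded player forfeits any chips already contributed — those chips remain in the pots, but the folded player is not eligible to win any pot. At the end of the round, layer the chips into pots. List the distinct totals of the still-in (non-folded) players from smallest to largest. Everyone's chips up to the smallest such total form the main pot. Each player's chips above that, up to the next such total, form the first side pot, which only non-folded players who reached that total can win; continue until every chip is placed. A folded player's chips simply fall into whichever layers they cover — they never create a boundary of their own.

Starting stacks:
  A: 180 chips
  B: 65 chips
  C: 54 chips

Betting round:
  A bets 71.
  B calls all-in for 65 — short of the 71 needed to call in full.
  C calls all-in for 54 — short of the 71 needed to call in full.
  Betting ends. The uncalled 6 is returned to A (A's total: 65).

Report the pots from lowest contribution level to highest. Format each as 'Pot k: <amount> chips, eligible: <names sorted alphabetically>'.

Pot 1: 162 chips, eligible: A, B, C
Pot 2: 22 chips, eligible: A, B

Derivation:
Contributions (after 6 returned to A): A=65, B=65, C=54
Pot levels (distinct totals of non-folded players): 54, 65
Layer 1-54: 54 each from A, B, C = 54*3 = 162 chips; eligible A, B, C
Layer 55-65: 11 each from A, B = 11*2 = 22 chips; eligible A, B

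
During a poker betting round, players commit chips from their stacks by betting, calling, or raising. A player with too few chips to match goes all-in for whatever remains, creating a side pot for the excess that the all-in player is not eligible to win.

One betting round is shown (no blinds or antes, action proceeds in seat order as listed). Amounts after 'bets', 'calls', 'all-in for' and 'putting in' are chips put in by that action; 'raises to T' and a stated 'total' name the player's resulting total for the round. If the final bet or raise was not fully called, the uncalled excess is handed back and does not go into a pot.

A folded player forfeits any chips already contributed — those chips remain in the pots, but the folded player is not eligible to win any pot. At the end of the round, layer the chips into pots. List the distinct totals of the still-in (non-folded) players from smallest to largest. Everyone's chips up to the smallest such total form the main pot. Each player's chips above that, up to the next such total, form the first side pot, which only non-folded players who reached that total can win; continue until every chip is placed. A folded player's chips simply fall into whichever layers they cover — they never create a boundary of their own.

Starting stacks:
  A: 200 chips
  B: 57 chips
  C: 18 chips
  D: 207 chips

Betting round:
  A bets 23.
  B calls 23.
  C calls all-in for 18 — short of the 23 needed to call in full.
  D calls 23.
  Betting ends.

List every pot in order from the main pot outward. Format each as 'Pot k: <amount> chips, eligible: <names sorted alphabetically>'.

Contributions: A=23, B=23, C=18, D=23
Pot levels (distinct totals of non-folded players): 18, 23
Layer 1-18: 18 each from A, B, C, D = 18*4 = 72 chips; eligible A, B, C, D
Layer 19-23: 5 each from A, B, D = 5*3 = 15 chips; eligible A, B, D

Pot 1: 72 chips, eligible: A, B, C, D
Pot 2: 15 chips, eligible: A, B, D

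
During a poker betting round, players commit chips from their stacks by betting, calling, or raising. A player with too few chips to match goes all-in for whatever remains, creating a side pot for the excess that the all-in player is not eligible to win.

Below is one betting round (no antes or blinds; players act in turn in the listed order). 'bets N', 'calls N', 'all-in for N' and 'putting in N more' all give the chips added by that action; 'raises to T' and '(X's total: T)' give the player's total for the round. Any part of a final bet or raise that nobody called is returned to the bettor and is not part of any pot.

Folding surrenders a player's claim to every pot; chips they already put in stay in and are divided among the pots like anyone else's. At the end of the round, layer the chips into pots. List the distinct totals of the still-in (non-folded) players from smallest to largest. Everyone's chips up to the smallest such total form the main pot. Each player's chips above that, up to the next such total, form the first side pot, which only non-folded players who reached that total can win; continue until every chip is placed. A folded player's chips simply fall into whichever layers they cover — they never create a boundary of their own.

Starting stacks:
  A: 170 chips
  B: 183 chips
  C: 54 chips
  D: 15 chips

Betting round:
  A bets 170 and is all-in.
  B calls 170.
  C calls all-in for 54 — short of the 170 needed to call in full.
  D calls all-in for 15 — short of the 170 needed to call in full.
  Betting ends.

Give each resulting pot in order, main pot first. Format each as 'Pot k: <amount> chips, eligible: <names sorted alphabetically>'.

Contributions: A=170, B=170, C=54, D=15
Pot levels (distinct totals of non-folded players): 15, 54, 170
Layer 1-15: 15 each from A, B, C, D = 15*4 = 60 chips; eligible A, B, C, D
Layer 16-54: 39 each from A, B, C = 39*3 = 117 chips; eligible A, B, C
Layer 55-170: 116 each from A, B = 116*2 = 232 chips; eligible A, B

Pot 1: 60 chips, eligible: A, B, C, D
Pot 2: 117 chips, eligible: A, B, C
Pot 3: 232 chips, eligible: A, B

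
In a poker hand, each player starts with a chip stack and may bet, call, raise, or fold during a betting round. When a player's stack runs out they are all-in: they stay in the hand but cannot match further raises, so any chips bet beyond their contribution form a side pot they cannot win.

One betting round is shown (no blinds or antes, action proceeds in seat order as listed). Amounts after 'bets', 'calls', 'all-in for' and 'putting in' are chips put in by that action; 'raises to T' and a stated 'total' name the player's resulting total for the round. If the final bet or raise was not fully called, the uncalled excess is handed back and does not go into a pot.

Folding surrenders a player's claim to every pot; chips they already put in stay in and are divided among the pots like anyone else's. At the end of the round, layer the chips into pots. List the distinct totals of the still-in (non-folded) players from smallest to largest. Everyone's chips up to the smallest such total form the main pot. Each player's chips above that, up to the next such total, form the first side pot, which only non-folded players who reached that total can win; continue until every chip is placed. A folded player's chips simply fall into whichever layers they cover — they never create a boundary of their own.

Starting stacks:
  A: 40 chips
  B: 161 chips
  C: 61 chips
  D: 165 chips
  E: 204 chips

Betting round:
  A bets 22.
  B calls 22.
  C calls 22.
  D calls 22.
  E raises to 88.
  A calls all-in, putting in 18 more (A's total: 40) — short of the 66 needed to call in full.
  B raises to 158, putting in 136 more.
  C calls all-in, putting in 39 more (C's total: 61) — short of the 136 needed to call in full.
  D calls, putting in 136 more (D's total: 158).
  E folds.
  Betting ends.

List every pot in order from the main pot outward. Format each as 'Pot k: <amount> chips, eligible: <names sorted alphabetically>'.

Pot 1: 200 chips, eligible: A, B, C, D
Pot 2: 84 chips, eligible: B, C, D
Pot 3: 221 chips, eligible: B, D

Derivation:
Contributions: A=40, B=158, C=61, D=158, E=88
Folded: E
Pot levels (distinct totals of non-folded players): 40, 61, 158
Layer 1-40: 40 each from A, B, C, D, E = 40*5 = 200 chips; eligible A, B, C, D
Layer 41-61: 21 each from B, C, D, E = 21*4 = 84 chips; eligible B, C, D
Layer 62-158: B 97 + D 97 + E 27 = 221 chips; eligible B, D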